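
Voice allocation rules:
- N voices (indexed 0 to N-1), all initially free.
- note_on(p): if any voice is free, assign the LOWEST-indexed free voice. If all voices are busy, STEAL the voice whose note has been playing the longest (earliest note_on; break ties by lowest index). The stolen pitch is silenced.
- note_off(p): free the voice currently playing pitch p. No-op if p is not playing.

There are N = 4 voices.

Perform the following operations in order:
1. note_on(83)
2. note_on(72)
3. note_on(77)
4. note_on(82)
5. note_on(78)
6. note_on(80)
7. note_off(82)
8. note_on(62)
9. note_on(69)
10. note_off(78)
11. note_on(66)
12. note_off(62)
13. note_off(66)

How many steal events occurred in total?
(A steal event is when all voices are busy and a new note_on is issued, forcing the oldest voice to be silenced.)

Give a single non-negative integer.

Op 1: note_on(83): voice 0 is free -> assigned | voices=[83 - - -]
Op 2: note_on(72): voice 1 is free -> assigned | voices=[83 72 - -]
Op 3: note_on(77): voice 2 is free -> assigned | voices=[83 72 77 -]
Op 4: note_on(82): voice 3 is free -> assigned | voices=[83 72 77 82]
Op 5: note_on(78): all voices busy, STEAL voice 0 (pitch 83, oldest) -> assign | voices=[78 72 77 82]
Op 6: note_on(80): all voices busy, STEAL voice 1 (pitch 72, oldest) -> assign | voices=[78 80 77 82]
Op 7: note_off(82): free voice 3 | voices=[78 80 77 -]
Op 8: note_on(62): voice 3 is free -> assigned | voices=[78 80 77 62]
Op 9: note_on(69): all voices busy, STEAL voice 2 (pitch 77, oldest) -> assign | voices=[78 80 69 62]
Op 10: note_off(78): free voice 0 | voices=[- 80 69 62]
Op 11: note_on(66): voice 0 is free -> assigned | voices=[66 80 69 62]
Op 12: note_off(62): free voice 3 | voices=[66 80 69 -]
Op 13: note_off(66): free voice 0 | voices=[- 80 69 -]

Answer: 3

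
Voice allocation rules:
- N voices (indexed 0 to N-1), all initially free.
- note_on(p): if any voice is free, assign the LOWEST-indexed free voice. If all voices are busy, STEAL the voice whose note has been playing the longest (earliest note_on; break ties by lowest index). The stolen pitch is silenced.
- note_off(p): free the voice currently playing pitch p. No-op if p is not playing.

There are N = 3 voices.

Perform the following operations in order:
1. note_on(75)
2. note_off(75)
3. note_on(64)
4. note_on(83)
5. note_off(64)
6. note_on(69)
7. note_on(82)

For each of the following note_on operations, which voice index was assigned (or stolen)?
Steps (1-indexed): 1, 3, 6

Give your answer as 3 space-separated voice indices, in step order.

Op 1: note_on(75): voice 0 is free -> assigned | voices=[75 - -]
Op 2: note_off(75): free voice 0 | voices=[- - -]
Op 3: note_on(64): voice 0 is free -> assigned | voices=[64 - -]
Op 4: note_on(83): voice 1 is free -> assigned | voices=[64 83 -]
Op 5: note_off(64): free voice 0 | voices=[- 83 -]
Op 6: note_on(69): voice 0 is free -> assigned | voices=[69 83 -]
Op 7: note_on(82): voice 2 is free -> assigned | voices=[69 83 82]

Answer: 0 0 0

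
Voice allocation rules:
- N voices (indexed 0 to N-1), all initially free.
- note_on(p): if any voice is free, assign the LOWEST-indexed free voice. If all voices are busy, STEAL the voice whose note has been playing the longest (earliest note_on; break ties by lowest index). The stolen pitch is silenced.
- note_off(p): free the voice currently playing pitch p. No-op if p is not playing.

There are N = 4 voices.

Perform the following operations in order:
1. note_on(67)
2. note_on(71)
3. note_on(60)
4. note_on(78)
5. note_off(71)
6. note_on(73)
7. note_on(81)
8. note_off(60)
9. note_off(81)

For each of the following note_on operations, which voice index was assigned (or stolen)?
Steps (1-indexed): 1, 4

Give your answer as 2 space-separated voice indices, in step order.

Answer: 0 3

Derivation:
Op 1: note_on(67): voice 0 is free -> assigned | voices=[67 - - -]
Op 2: note_on(71): voice 1 is free -> assigned | voices=[67 71 - -]
Op 3: note_on(60): voice 2 is free -> assigned | voices=[67 71 60 -]
Op 4: note_on(78): voice 3 is free -> assigned | voices=[67 71 60 78]
Op 5: note_off(71): free voice 1 | voices=[67 - 60 78]
Op 6: note_on(73): voice 1 is free -> assigned | voices=[67 73 60 78]
Op 7: note_on(81): all voices busy, STEAL voice 0 (pitch 67, oldest) -> assign | voices=[81 73 60 78]
Op 8: note_off(60): free voice 2 | voices=[81 73 - 78]
Op 9: note_off(81): free voice 0 | voices=[- 73 - 78]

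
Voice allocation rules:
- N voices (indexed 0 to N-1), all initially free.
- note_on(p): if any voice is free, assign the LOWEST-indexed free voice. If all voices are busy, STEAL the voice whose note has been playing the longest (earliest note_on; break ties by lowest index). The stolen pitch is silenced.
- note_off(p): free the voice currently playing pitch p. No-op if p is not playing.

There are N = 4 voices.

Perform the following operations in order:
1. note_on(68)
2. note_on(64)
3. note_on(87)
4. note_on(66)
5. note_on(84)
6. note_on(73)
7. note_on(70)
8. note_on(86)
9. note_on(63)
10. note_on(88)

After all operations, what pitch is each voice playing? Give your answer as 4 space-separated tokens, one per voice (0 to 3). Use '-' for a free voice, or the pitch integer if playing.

Answer: 63 88 70 86

Derivation:
Op 1: note_on(68): voice 0 is free -> assigned | voices=[68 - - -]
Op 2: note_on(64): voice 1 is free -> assigned | voices=[68 64 - -]
Op 3: note_on(87): voice 2 is free -> assigned | voices=[68 64 87 -]
Op 4: note_on(66): voice 3 is free -> assigned | voices=[68 64 87 66]
Op 5: note_on(84): all voices busy, STEAL voice 0 (pitch 68, oldest) -> assign | voices=[84 64 87 66]
Op 6: note_on(73): all voices busy, STEAL voice 1 (pitch 64, oldest) -> assign | voices=[84 73 87 66]
Op 7: note_on(70): all voices busy, STEAL voice 2 (pitch 87, oldest) -> assign | voices=[84 73 70 66]
Op 8: note_on(86): all voices busy, STEAL voice 3 (pitch 66, oldest) -> assign | voices=[84 73 70 86]
Op 9: note_on(63): all voices busy, STEAL voice 0 (pitch 84, oldest) -> assign | voices=[63 73 70 86]
Op 10: note_on(88): all voices busy, STEAL voice 1 (pitch 73, oldest) -> assign | voices=[63 88 70 86]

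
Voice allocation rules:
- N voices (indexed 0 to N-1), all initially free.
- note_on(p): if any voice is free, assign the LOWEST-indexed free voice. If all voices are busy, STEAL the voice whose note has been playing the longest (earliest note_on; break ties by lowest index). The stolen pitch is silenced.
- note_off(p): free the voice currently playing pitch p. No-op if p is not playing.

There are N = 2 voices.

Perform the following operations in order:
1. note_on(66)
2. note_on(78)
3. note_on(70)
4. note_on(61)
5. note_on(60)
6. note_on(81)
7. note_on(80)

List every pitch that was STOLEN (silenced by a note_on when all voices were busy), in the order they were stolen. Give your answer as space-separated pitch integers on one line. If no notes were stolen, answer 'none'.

Answer: 66 78 70 61 60

Derivation:
Op 1: note_on(66): voice 0 is free -> assigned | voices=[66 -]
Op 2: note_on(78): voice 1 is free -> assigned | voices=[66 78]
Op 3: note_on(70): all voices busy, STEAL voice 0 (pitch 66, oldest) -> assign | voices=[70 78]
Op 4: note_on(61): all voices busy, STEAL voice 1 (pitch 78, oldest) -> assign | voices=[70 61]
Op 5: note_on(60): all voices busy, STEAL voice 0 (pitch 70, oldest) -> assign | voices=[60 61]
Op 6: note_on(81): all voices busy, STEAL voice 1 (pitch 61, oldest) -> assign | voices=[60 81]
Op 7: note_on(80): all voices busy, STEAL voice 0 (pitch 60, oldest) -> assign | voices=[80 81]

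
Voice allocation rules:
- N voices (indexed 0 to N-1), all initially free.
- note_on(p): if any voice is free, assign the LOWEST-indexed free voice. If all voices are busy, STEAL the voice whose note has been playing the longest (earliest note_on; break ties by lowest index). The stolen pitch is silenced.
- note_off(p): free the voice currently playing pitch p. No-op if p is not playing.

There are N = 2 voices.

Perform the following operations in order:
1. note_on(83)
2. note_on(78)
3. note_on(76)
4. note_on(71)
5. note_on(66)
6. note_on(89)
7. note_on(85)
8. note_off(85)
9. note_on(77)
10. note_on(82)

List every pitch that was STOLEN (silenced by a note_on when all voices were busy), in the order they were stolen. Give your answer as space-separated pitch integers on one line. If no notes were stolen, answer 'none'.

Op 1: note_on(83): voice 0 is free -> assigned | voices=[83 -]
Op 2: note_on(78): voice 1 is free -> assigned | voices=[83 78]
Op 3: note_on(76): all voices busy, STEAL voice 0 (pitch 83, oldest) -> assign | voices=[76 78]
Op 4: note_on(71): all voices busy, STEAL voice 1 (pitch 78, oldest) -> assign | voices=[76 71]
Op 5: note_on(66): all voices busy, STEAL voice 0 (pitch 76, oldest) -> assign | voices=[66 71]
Op 6: note_on(89): all voices busy, STEAL voice 1 (pitch 71, oldest) -> assign | voices=[66 89]
Op 7: note_on(85): all voices busy, STEAL voice 0 (pitch 66, oldest) -> assign | voices=[85 89]
Op 8: note_off(85): free voice 0 | voices=[- 89]
Op 9: note_on(77): voice 0 is free -> assigned | voices=[77 89]
Op 10: note_on(82): all voices busy, STEAL voice 1 (pitch 89, oldest) -> assign | voices=[77 82]

Answer: 83 78 76 71 66 89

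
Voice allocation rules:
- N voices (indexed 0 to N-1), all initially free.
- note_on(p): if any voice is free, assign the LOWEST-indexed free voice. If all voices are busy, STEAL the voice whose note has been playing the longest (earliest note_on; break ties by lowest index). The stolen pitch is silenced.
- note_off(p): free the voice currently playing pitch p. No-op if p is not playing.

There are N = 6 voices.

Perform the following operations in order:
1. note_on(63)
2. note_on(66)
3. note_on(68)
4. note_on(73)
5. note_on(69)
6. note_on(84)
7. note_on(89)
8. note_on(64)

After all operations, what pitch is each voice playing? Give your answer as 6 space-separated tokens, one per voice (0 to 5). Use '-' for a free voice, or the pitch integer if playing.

Op 1: note_on(63): voice 0 is free -> assigned | voices=[63 - - - - -]
Op 2: note_on(66): voice 1 is free -> assigned | voices=[63 66 - - - -]
Op 3: note_on(68): voice 2 is free -> assigned | voices=[63 66 68 - - -]
Op 4: note_on(73): voice 3 is free -> assigned | voices=[63 66 68 73 - -]
Op 5: note_on(69): voice 4 is free -> assigned | voices=[63 66 68 73 69 -]
Op 6: note_on(84): voice 5 is free -> assigned | voices=[63 66 68 73 69 84]
Op 7: note_on(89): all voices busy, STEAL voice 0 (pitch 63, oldest) -> assign | voices=[89 66 68 73 69 84]
Op 8: note_on(64): all voices busy, STEAL voice 1 (pitch 66, oldest) -> assign | voices=[89 64 68 73 69 84]

Answer: 89 64 68 73 69 84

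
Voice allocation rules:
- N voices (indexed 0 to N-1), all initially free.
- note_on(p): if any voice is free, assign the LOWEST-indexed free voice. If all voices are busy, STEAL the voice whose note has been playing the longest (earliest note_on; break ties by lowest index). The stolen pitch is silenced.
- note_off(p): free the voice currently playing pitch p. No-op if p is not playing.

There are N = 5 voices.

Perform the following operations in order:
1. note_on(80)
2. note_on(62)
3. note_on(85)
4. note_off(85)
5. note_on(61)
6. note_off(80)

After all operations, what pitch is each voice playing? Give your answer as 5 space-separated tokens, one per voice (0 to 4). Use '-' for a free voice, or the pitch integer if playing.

Answer: - 62 61 - -

Derivation:
Op 1: note_on(80): voice 0 is free -> assigned | voices=[80 - - - -]
Op 2: note_on(62): voice 1 is free -> assigned | voices=[80 62 - - -]
Op 3: note_on(85): voice 2 is free -> assigned | voices=[80 62 85 - -]
Op 4: note_off(85): free voice 2 | voices=[80 62 - - -]
Op 5: note_on(61): voice 2 is free -> assigned | voices=[80 62 61 - -]
Op 6: note_off(80): free voice 0 | voices=[- 62 61 - -]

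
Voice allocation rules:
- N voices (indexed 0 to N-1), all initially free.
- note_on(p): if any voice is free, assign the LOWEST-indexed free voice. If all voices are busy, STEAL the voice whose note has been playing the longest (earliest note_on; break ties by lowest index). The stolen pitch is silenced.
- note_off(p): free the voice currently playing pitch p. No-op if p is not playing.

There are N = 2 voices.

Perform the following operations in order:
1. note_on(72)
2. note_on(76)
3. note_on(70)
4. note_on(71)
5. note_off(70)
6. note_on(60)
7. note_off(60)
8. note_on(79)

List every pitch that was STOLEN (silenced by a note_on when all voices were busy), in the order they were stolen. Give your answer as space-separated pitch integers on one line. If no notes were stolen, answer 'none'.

Answer: 72 76

Derivation:
Op 1: note_on(72): voice 0 is free -> assigned | voices=[72 -]
Op 2: note_on(76): voice 1 is free -> assigned | voices=[72 76]
Op 3: note_on(70): all voices busy, STEAL voice 0 (pitch 72, oldest) -> assign | voices=[70 76]
Op 4: note_on(71): all voices busy, STEAL voice 1 (pitch 76, oldest) -> assign | voices=[70 71]
Op 5: note_off(70): free voice 0 | voices=[- 71]
Op 6: note_on(60): voice 0 is free -> assigned | voices=[60 71]
Op 7: note_off(60): free voice 0 | voices=[- 71]
Op 8: note_on(79): voice 0 is free -> assigned | voices=[79 71]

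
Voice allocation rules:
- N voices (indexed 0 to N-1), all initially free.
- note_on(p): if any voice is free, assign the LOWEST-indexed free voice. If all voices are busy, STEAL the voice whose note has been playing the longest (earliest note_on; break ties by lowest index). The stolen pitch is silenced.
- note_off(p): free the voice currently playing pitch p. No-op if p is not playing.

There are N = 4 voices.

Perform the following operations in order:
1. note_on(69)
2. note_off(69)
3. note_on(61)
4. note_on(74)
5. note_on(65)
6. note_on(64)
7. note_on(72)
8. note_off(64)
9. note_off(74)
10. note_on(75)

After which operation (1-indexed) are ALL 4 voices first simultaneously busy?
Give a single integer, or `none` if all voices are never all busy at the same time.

Op 1: note_on(69): voice 0 is free -> assigned | voices=[69 - - -]
Op 2: note_off(69): free voice 0 | voices=[- - - -]
Op 3: note_on(61): voice 0 is free -> assigned | voices=[61 - - -]
Op 4: note_on(74): voice 1 is free -> assigned | voices=[61 74 - -]
Op 5: note_on(65): voice 2 is free -> assigned | voices=[61 74 65 -]
Op 6: note_on(64): voice 3 is free -> assigned | voices=[61 74 65 64]
Op 7: note_on(72): all voices busy, STEAL voice 0 (pitch 61, oldest) -> assign | voices=[72 74 65 64]
Op 8: note_off(64): free voice 3 | voices=[72 74 65 -]
Op 9: note_off(74): free voice 1 | voices=[72 - 65 -]
Op 10: note_on(75): voice 1 is free -> assigned | voices=[72 75 65 -]

Answer: 6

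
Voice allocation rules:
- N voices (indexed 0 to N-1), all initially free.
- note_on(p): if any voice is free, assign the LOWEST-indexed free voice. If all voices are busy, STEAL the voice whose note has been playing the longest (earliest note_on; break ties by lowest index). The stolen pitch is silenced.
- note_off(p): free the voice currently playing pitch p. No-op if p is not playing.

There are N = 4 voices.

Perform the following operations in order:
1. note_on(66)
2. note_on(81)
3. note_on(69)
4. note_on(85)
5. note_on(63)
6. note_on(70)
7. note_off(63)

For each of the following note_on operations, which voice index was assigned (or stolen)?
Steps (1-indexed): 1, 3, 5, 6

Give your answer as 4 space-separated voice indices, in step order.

Op 1: note_on(66): voice 0 is free -> assigned | voices=[66 - - -]
Op 2: note_on(81): voice 1 is free -> assigned | voices=[66 81 - -]
Op 3: note_on(69): voice 2 is free -> assigned | voices=[66 81 69 -]
Op 4: note_on(85): voice 3 is free -> assigned | voices=[66 81 69 85]
Op 5: note_on(63): all voices busy, STEAL voice 0 (pitch 66, oldest) -> assign | voices=[63 81 69 85]
Op 6: note_on(70): all voices busy, STEAL voice 1 (pitch 81, oldest) -> assign | voices=[63 70 69 85]
Op 7: note_off(63): free voice 0 | voices=[- 70 69 85]

Answer: 0 2 0 1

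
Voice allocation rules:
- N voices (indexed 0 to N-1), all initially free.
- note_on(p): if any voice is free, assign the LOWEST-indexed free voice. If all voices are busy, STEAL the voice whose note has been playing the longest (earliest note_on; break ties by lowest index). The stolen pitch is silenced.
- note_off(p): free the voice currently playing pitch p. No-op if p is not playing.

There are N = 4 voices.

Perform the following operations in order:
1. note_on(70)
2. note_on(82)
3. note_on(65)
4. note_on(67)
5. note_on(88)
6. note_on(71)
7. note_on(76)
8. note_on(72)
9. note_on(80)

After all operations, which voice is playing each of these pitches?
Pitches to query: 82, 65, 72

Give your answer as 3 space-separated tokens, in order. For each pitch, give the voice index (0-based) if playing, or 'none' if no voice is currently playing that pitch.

Op 1: note_on(70): voice 0 is free -> assigned | voices=[70 - - -]
Op 2: note_on(82): voice 1 is free -> assigned | voices=[70 82 - -]
Op 3: note_on(65): voice 2 is free -> assigned | voices=[70 82 65 -]
Op 4: note_on(67): voice 3 is free -> assigned | voices=[70 82 65 67]
Op 5: note_on(88): all voices busy, STEAL voice 0 (pitch 70, oldest) -> assign | voices=[88 82 65 67]
Op 6: note_on(71): all voices busy, STEAL voice 1 (pitch 82, oldest) -> assign | voices=[88 71 65 67]
Op 7: note_on(76): all voices busy, STEAL voice 2 (pitch 65, oldest) -> assign | voices=[88 71 76 67]
Op 8: note_on(72): all voices busy, STEAL voice 3 (pitch 67, oldest) -> assign | voices=[88 71 76 72]
Op 9: note_on(80): all voices busy, STEAL voice 0 (pitch 88, oldest) -> assign | voices=[80 71 76 72]

Answer: none none 3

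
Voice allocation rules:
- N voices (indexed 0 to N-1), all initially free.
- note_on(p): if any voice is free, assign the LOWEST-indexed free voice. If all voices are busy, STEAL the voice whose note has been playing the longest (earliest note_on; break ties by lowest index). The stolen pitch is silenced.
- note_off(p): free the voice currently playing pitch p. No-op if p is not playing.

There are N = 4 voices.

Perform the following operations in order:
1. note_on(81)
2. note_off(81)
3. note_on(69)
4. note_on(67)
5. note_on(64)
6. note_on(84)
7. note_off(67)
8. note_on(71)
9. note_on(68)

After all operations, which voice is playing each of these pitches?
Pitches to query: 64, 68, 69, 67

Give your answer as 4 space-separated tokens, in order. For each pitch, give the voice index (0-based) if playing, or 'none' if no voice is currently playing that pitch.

Answer: 2 0 none none

Derivation:
Op 1: note_on(81): voice 0 is free -> assigned | voices=[81 - - -]
Op 2: note_off(81): free voice 0 | voices=[- - - -]
Op 3: note_on(69): voice 0 is free -> assigned | voices=[69 - - -]
Op 4: note_on(67): voice 1 is free -> assigned | voices=[69 67 - -]
Op 5: note_on(64): voice 2 is free -> assigned | voices=[69 67 64 -]
Op 6: note_on(84): voice 3 is free -> assigned | voices=[69 67 64 84]
Op 7: note_off(67): free voice 1 | voices=[69 - 64 84]
Op 8: note_on(71): voice 1 is free -> assigned | voices=[69 71 64 84]
Op 9: note_on(68): all voices busy, STEAL voice 0 (pitch 69, oldest) -> assign | voices=[68 71 64 84]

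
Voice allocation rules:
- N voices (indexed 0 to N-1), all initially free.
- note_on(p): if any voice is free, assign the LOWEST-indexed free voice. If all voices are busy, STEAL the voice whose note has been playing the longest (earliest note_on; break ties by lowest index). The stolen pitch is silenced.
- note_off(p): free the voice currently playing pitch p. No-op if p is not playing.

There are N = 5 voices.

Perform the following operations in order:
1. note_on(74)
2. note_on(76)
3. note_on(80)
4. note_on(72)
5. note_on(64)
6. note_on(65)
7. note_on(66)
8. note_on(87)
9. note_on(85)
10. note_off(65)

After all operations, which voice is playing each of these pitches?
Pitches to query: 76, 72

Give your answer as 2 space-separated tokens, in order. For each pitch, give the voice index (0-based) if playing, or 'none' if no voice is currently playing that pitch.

Op 1: note_on(74): voice 0 is free -> assigned | voices=[74 - - - -]
Op 2: note_on(76): voice 1 is free -> assigned | voices=[74 76 - - -]
Op 3: note_on(80): voice 2 is free -> assigned | voices=[74 76 80 - -]
Op 4: note_on(72): voice 3 is free -> assigned | voices=[74 76 80 72 -]
Op 5: note_on(64): voice 4 is free -> assigned | voices=[74 76 80 72 64]
Op 6: note_on(65): all voices busy, STEAL voice 0 (pitch 74, oldest) -> assign | voices=[65 76 80 72 64]
Op 7: note_on(66): all voices busy, STEAL voice 1 (pitch 76, oldest) -> assign | voices=[65 66 80 72 64]
Op 8: note_on(87): all voices busy, STEAL voice 2 (pitch 80, oldest) -> assign | voices=[65 66 87 72 64]
Op 9: note_on(85): all voices busy, STEAL voice 3 (pitch 72, oldest) -> assign | voices=[65 66 87 85 64]
Op 10: note_off(65): free voice 0 | voices=[- 66 87 85 64]

Answer: none none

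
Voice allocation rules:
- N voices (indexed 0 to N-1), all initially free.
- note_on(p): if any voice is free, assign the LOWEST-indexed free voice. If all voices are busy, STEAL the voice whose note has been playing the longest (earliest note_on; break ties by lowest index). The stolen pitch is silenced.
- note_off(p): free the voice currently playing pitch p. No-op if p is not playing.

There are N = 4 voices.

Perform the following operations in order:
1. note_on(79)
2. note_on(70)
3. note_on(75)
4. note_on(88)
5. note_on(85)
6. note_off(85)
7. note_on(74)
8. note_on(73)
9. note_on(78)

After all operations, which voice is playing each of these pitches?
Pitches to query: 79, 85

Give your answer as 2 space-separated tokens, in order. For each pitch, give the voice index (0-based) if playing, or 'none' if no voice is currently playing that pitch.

Answer: none none

Derivation:
Op 1: note_on(79): voice 0 is free -> assigned | voices=[79 - - -]
Op 2: note_on(70): voice 1 is free -> assigned | voices=[79 70 - -]
Op 3: note_on(75): voice 2 is free -> assigned | voices=[79 70 75 -]
Op 4: note_on(88): voice 3 is free -> assigned | voices=[79 70 75 88]
Op 5: note_on(85): all voices busy, STEAL voice 0 (pitch 79, oldest) -> assign | voices=[85 70 75 88]
Op 6: note_off(85): free voice 0 | voices=[- 70 75 88]
Op 7: note_on(74): voice 0 is free -> assigned | voices=[74 70 75 88]
Op 8: note_on(73): all voices busy, STEAL voice 1 (pitch 70, oldest) -> assign | voices=[74 73 75 88]
Op 9: note_on(78): all voices busy, STEAL voice 2 (pitch 75, oldest) -> assign | voices=[74 73 78 88]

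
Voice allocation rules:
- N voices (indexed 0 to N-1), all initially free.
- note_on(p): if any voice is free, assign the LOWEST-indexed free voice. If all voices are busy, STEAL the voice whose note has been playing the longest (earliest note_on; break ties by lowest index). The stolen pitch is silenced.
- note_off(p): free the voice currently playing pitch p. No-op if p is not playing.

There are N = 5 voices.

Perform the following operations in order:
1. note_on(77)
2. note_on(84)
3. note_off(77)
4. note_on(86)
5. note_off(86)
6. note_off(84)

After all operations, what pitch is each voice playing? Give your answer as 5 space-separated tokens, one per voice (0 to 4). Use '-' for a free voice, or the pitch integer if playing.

Answer: - - - - -

Derivation:
Op 1: note_on(77): voice 0 is free -> assigned | voices=[77 - - - -]
Op 2: note_on(84): voice 1 is free -> assigned | voices=[77 84 - - -]
Op 3: note_off(77): free voice 0 | voices=[- 84 - - -]
Op 4: note_on(86): voice 0 is free -> assigned | voices=[86 84 - - -]
Op 5: note_off(86): free voice 0 | voices=[- 84 - - -]
Op 6: note_off(84): free voice 1 | voices=[- - - - -]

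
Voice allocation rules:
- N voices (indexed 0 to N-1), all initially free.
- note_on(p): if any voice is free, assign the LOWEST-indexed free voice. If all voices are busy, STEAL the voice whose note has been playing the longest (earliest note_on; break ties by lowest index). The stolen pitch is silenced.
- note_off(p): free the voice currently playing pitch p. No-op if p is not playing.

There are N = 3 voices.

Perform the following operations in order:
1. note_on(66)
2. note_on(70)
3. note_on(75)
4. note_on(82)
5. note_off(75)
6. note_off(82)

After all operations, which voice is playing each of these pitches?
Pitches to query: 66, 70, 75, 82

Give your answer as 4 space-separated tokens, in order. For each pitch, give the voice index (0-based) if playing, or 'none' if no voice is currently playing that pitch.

Answer: none 1 none none

Derivation:
Op 1: note_on(66): voice 0 is free -> assigned | voices=[66 - -]
Op 2: note_on(70): voice 1 is free -> assigned | voices=[66 70 -]
Op 3: note_on(75): voice 2 is free -> assigned | voices=[66 70 75]
Op 4: note_on(82): all voices busy, STEAL voice 0 (pitch 66, oldest) -> assign | voices=[82 70 75]
Op 5: note_off(75): free voice 2 | voices=[82 70 -]
Op 6: note_off(82): free voice 0 | voices=[- 70 -]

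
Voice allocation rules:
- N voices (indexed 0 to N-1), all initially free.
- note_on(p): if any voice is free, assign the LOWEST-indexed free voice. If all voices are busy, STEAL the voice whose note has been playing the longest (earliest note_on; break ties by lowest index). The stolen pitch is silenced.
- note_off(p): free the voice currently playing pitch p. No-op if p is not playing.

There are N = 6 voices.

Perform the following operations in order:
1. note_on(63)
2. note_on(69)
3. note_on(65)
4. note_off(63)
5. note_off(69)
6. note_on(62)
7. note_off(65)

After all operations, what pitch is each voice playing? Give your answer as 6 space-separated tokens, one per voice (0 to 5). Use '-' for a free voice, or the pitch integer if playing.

Answer: 62 - - - - -

Derivation:
Op 1: note_on(63): voice 0 is free -> assigned | voices=[63 - - - - -]
Op 2: note_on(69): voice 1 is free -> assigned | voices=[63 69 - - - -]
Op 3: note_on(65): voice 2 is free -> assigned | voices=[63 69 65 - - -]
Op 4: note_off(63): free voice 0 | voices=[- 69 65 - - -]
Op 5: note_off(69): free voice 1 | voices=[- - 65 - - -]
Op 6: note_on(62): voice 0 is free -> assigned | voices=[62 - 65 - - -]
Op 7: note_off(65): free voice 2 | voices=[62 - - - - -]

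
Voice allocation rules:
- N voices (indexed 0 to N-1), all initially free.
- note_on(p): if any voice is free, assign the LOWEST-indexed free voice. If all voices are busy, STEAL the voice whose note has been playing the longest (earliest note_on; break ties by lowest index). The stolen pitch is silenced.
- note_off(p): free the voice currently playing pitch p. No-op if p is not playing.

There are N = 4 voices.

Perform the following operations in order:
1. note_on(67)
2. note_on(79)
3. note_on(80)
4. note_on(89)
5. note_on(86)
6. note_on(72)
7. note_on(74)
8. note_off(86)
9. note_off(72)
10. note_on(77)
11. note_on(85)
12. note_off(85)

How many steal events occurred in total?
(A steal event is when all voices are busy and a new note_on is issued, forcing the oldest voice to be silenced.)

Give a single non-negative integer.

Op 1: note_on(67): voice 0 is free -> assigned | voices=[67 - - -]
Op 2: note_on(79): voice 1 is free -> assigned | voices=[67 79 - -]
Op 3: note_on(80): voice 2 is free -> assigned | voices=[67 79 80 -]
Op 4: note_on(89): voice 3 is free -> assigned | voices=[67 79 80 89]
Op 5: note_on(86): all voices busy, STEAL voice 0 (pitch 67, oldest) -> assign | voices=[86 79 80 89]
Op 6: note_on(72): all voices busy, STEAL voice 1 (pitch 79, oldest) -> assign | voices=[86 72 80 89]
Op 7: note_on(74): all voices busy, STEAL voice 2 (pitch 80, oldest) -> assign | voices=[86 72 74 89]
Op 8: note_off(86): free voice 0 | voices=[- 72 74 89]
Op 9: note_off(72): free voice 1 | voices=[- - 74 89]
Op 10: note_on(77): voice 0 is free -> assigned | voices=[77 - 74 89]
Op 11: note_on(85): voice 1 is free -> assigned | voices=[77 85 74 89]
Op 12: note_off(85): free voice 1 | voices=[77 - 74 89]

Answer: 3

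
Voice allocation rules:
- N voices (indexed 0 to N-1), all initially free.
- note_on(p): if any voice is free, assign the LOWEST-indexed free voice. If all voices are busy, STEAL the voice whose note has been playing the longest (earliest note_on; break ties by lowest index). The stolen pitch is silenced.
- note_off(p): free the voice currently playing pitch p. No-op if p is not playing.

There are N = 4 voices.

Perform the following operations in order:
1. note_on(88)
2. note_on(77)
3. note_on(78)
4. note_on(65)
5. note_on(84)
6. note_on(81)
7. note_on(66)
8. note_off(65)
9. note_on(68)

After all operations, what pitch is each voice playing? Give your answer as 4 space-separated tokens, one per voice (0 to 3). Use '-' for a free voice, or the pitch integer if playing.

Op 1: note_on(88): voice 0 is free -> assigned | voices=[88 - - -]
Op 2: note_on(77): voice 1 is free -> assigned | voices=[88 77 - -]
Op 3: note_on(78): voice 2 is free -> assigned | voices=[88 77 78 -]
Op 4: note_on(65): voice 3 is free -> assigned | voices=[88 77 78 65]
Op 5: note_on(84): all voices busy, STEAL voice 0 (pitch 88, oldest) -> assign | voices=[84 77 78 65]
Op 6: note_on(81): all voices busy, STEAL voice 1 (pitch 77, oldest) -> assign | voices=[84 81 78 65]
Op 7: note_on(66): all voices busy, STEAL voice 2 (pitch 78, oldest) -> assign | voices=[84 81 66 65]
Op 8: note_off(65): free voice 3 | voices=[84 81 66 -]
Op 9: note_on(68): voice 3 is free -> assigned | voices=[84 81 66 68]

Answer: 84 81 66 68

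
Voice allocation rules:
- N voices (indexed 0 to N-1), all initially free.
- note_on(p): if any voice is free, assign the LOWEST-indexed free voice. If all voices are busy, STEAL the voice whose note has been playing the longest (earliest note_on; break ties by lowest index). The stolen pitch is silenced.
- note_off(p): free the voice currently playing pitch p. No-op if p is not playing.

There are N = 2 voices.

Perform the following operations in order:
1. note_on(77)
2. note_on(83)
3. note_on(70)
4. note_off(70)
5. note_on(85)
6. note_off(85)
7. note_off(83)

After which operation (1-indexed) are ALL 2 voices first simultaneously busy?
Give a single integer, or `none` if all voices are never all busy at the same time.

Answer: 2

Derivation:
Op 1: note_on(77): voice 0 is free -> assigned | voices=[77 -]
Op 2: note_on(83): voice 1 is free -> assigned | voices=[77 83]
Op 3: note_on(70): all voices busy, STEAL voice 0 (pitch 77, oldest) -> assign | voices=[70 83]
Op 4: note_off(70): free voice 0 | voices=[- 83]
Op 5: note_on(85): voice 0 is free -> assigned | voices=[85 83]
Op 6: note_off(85): free voice 0 | voices=[- 83]
Op 7: note_off(83): free voice 1 | voices=[- -]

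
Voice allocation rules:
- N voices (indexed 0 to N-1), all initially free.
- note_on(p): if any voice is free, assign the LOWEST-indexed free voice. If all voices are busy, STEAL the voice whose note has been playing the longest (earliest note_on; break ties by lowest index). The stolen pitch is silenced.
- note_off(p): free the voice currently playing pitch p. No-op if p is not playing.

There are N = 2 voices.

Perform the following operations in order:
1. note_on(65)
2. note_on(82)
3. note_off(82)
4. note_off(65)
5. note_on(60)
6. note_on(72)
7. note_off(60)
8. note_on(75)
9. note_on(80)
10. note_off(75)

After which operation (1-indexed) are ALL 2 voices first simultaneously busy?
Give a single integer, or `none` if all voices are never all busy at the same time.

Op 1: note_on(65): voice 0 is free -> assigned | voices=[65 -]
Op 2: note_on(82): voice 1 is free -> assigned | voices=[65 82]
Op 3: note_off(82): free voice 1 | voices=[65 -]
Op 4: note_off(65): free voice 0 | voices=[- -]
Op 5: note_on(60): voice 0 is free -> assigned | voices=[60 -]
Op 6: note_on(72): voice 1 is free -> assigned | voices=[60 72]
Op 7: note_off(60): free voice 0 | voices=[- 72]
Op 8: note_on(75): voice 0 is free -> assigned | voices=[75 72]
Op 9: note_on(80): all voices busy, STEAL voice 1 (pitch 72, oldest) -> assign | voices=[75 80]
Op 10: note_off(75): free voice 0 | voices=[- 80]

Answer: 2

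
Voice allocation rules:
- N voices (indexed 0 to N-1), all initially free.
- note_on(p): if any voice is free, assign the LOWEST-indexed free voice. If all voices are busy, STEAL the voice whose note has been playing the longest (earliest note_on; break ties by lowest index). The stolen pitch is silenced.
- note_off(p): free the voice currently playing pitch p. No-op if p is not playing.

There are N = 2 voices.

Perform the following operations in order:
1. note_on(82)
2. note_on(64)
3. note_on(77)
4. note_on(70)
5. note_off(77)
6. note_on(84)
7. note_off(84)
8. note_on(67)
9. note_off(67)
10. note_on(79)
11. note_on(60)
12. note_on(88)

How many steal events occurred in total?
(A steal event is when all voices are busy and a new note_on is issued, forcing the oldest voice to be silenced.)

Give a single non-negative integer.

Op 1: note_on(82): voice 0 is free -> assigned | voices=[82 -]
Op 2: note_on(64): voice 1 is free -> assigned | voices=[82 64]
Op 3: note_on(77): all voices busy, STEAL voice 0 (pitch 82, oldest) -> assign | voices=[77 64]
Op 4: note_on(70): all voices busy, STEAL voice 1 (pitch 64, oldest) -> assign | voices=[77 70]
Op 5: note_off(77): free voice 0 | voices=[- 70]
Op 6: note_on(84): voice 0 is free -> assigned | voices=[84 70]
Op 7: note_off(84): free voice 0 | voices=[- 70]
Op 8: note_on(67): voice 0 is free -> assigned | voices=[67 70]
Op 9: note_off(67): free voice 0 | voices=[- 70]
Op 10: note_on(79): voice 0 is free -> assigned | voices=[79 70]
Op 11: note_on(60): all voices busy, STEAL voice 1 (pitch 70, oldest) -> assign | voices=[79 60]
Op 12: note_on(88): all voices busy, STEAL voice 0 (pitch 79, oldest) -> assign | voices=[88 60]

Answer: 4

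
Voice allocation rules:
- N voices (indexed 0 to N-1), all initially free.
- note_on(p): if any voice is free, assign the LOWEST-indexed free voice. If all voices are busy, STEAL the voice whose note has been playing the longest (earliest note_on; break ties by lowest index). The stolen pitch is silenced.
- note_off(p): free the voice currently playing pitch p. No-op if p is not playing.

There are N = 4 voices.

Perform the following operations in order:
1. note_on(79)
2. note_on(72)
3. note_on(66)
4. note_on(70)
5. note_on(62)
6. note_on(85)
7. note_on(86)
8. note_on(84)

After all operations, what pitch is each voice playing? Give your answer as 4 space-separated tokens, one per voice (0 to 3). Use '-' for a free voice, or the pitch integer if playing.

Answer: 62 85 86 84

Derivation:
Op 1: note_on(79): voice 0 is free -> assigned | voices=[79 - - -]
Op 2: note_on(72): voice 1 is free -> assigned | voices=[79 72 - -]
Op 3: note_on(66): voice 2 is free -> assigned | voices=[79 72 66 -]
Op 4: note_on(70): voice 3 is free -> assigned | voices=[79 72 66 70]
Op 5: note_on(62): all voices busy, STEAL voice 0 (pitch 79, oldest) -> assign | voices=[62 72 66 70]
Op 6: note_on(85): all voices busy, STEAL voice 1 (pitch 72, oldest) -> assign | voices=[62 85 66 70]
Op 7: note_on(86): all voices busy, STEAL voice 2 (pitch 66, oldest) -> assign | voices=[62 85 86 70]
Op 8: note_on(84): all voices busy, STEAL voice 3 (pitch 70, oldest) -> assign | voices=[62 85 86 84]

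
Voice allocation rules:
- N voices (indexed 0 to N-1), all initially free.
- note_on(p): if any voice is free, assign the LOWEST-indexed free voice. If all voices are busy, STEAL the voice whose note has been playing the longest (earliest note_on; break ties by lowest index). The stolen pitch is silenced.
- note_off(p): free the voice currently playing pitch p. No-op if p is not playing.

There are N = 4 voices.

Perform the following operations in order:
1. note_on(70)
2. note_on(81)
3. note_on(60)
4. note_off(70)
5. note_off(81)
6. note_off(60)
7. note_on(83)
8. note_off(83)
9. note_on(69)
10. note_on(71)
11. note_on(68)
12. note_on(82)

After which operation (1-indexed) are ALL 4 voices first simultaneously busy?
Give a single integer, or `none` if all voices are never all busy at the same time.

Op 1: note_on(70): voice 0 is free -> assigned | voices=[70 - - -]
Op 2: note_on(81): voice 1 is free -> assigned | voices=[70 81 - -]
Op 3: note_on(60): voice 2 is free -> assigned | voices=[70 81 60 -]
Op 4: note_off(70): free voice 0 | voices=[- 81 60 -]
Op 5: note_off(81): free voice 1 | voices=[- - 60 -]
Op 6: note_off(60): free voice 2 | voices=[- - - -]
Op 7: note_on(83): voice 0 is free -> assigned | voices=[83 - - -]
Op 8: note_off(83): free voice 0 | voices=[- - - -]
Op 9: note_on(69): voice 0 is free -> assigned | voices=[69 - - -]
Op 10: note_on(71): voice 1 is free -> assigned | voices=[69 71 - -]
Op 11: note_on(68): voice 2 is free -> assigned | voices=[69 71 68 -]
Op 12: note_on(82): voice 3 is free -> assigned | voices=[69 71 68 82]

Answer: 12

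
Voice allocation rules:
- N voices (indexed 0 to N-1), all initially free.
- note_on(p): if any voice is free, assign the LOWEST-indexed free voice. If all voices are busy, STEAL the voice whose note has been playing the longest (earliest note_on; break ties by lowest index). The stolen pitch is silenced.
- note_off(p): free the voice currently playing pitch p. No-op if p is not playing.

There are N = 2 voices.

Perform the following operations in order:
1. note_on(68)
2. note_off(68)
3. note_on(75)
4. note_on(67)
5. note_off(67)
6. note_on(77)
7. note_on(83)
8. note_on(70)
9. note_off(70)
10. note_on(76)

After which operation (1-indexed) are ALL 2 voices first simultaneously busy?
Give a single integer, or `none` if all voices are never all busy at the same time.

Answer: 4

Derivation:
Op 1: note_on(68): voice 0 is free -> assigned | voices=[68 -]
Op 2: note_off(68): free voice 0 | voices=[- -]
Op 3: note_on(75): voice 0 is free -> assigned | voices=[75 -]
Op 4: note_on(67): voice 1 is free -> assigned | voices=[75 67]
Op 5: note_off(67): free voice 1 | voices=[75 -]
Op 6: note_on(77): voice 1 is free -> assigned | voices=[75 77]
Op 7: note_on(83): all voices busy, STEAL voice 0 (pitch 75, oldest) -> assign | voices=[83 77]
Op 8: note_on(70): all voices busy, STEAL voice 1 (pitch 77, oldest) -> assign | voices=[83 70]
Op 9: note_off(70): free voice 1 | voices=[83 -]
Op 10: note_on(76): voice 1 is free -> assigned | voices=[83 76]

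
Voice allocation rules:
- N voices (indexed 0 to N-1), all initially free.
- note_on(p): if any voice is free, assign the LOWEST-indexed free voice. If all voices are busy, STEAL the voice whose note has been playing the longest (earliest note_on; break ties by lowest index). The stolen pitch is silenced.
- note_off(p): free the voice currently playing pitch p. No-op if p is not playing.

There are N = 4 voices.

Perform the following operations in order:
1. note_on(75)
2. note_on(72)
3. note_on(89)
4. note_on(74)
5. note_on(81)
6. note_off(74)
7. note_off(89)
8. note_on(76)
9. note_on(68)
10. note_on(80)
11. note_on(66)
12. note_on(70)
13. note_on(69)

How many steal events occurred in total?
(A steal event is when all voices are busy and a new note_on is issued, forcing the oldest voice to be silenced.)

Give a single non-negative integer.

Answer: 5

Derivation:
Op 1: note_on(75): voice 0 is free -> assigned | voices=[75 - - -]
Op 2: note_on(72): voice 1 is free -> assigned | voices=[75 72 - -]
Op 3: note_on(89): voice 2 is free -> assigned | voices=[75 72 89 -]
Op 4: note_on(74): voice 3 is free -> assigned | voices=[75 72 89 74]
Op 5: note_on(81): all voices busy, STEAL voice 0 (pitch 75, oldest) -> assign | voices=[81 72 89 74]
Op 6: note_off(74): free voice 3 | voices=[81 72 89 -]
Op 7: note_off(89): free voice 2 | voices=[81 72 - -]
Op 8: note_on(76): voice 2 is free -> assigned | voices=[81 72 76 -]
Op 9: note_on(68): voice 3 is free -> assigned | voices=[81 72 76 68]
Op 10: note_on(80): all voices busy, STEAL voice 1 (pitch 72, oldest) -> assign | voices=[81 80 76 68]
Op 11: note_on(66): all voices busy, STEAL voice 0 (pitch 81, oldest) -> assign | voices=[66 80 76 68]
Op 12: note_on(70): all voices busy, STEAL voice 2 (pitch 76, oldest) -> assign | voices=[66 80 70 68]
Op 13: note_on(69): all voices busy, STEAL voice 3 (pitch 68, oldest) -> assign | voices=[66 80 70 69]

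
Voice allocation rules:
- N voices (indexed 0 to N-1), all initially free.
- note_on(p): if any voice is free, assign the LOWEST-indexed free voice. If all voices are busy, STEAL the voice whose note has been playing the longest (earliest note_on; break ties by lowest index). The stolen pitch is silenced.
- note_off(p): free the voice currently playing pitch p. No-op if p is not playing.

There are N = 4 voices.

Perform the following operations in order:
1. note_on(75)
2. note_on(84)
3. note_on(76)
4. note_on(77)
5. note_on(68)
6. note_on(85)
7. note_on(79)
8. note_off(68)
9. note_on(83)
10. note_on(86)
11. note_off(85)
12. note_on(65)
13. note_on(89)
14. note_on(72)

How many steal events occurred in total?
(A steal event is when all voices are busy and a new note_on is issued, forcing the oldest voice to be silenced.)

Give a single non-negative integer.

Answer: 6

Derivation:
Op 1: note_on(75): voice 0 is free -> assigned | voices=[75 - - -]
Op 2: note_on(84): voice 1 is free -> assigned | voices=[75 84 - -]
Op 3: note_on(76): voice 2 is free -> assigned | voices=[75 84 76 -]
Op 4: note_on(77): voice 3 is free -> assigned | voices=[75 84 76 77]
Op 5: note_on(68): all voices busy, STEAL voice 0 (pitch 75, oldest) -> assign | voices=[68 84 76 77]
Op 6: note_on(85): all voices busy, STEAL voice 1 (pitch 84, oldest) -> assign | voices=[68 85 76 77]
Op 7: note_on(79): all voices busy, STEAL voice 2 (pitch 76, oldest) -> assign | voices=[68 85 79 77]
Op 8: note_off(68): free voice 0 | voices=[- 85 79 77]
Op 9: note_on(83): voice 0 is free -> assigned | voices=[83 85 79 77]
Op 10: note_on(86): all voices busy, STEAL voice 3 (pitch 77, oldest) -> assign | voices=[83 85 79 86]
Op 11: note_off(85): free voice 1 | voices=[83 - 79 86]
Op 12: note_on(65): voice 1 is free -> assigned | voices=[83 65 79 86]
Op 13: note_on(89): all voices busy, STEAL voice 2 (pitch 79, oldest) -> assign | voices=[83 65 89 86]
Op 14: note_on(72): all voices busy, STEAL voice 0 (pitch 83, oldest) -> assign | voices=[72 65 89 86]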